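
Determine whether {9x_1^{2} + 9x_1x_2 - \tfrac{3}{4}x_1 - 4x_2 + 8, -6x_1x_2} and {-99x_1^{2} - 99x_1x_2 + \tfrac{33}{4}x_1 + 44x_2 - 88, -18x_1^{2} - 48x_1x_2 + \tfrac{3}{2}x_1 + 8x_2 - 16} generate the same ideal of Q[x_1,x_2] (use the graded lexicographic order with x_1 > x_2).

Two ideals are equal iff their reduced Gröbner bases coincide (the reduced basis is unique for a fixed ordering).
Buchberger on the first generating set:
f_1 = 9x_1^{2} + 9x_1x_2 - \tfrac{3}{4}x_1 - 4x_2 + 8, LT = x_1^{2}.
f_2 = -6x_1x_2, LT = x_1x_2.

S(f_1,f_2): lcm = x_1^{2}x_2. S = x_1x_2^{2} - \tfrac{1}{12}x_1x_2 - \tfrac{4}{9}x_2^{2} + \tfrac{8}{9}x_2.
  leading term x_1x_2^{2}: subtract (-\tfrac{1}{6}x_2)·f_2 from x_1x_2^{2} - \tfrac{1}{12}x_1x_2 - \tfrac{4}{9}x_2^{2} + \tfrac{8}{9}x_2 → -\tfrac{1}{12}x_1x_2 - \tfrac{4}{9}x_2^{2} + \tfrac{8}{9}x_2
  leading term x_1x_2: subtract (\tfrac{1}{72})·f_2 from -\tfrac{1}{12}x_1x_2 - \tfrac{4}{9}x_2^{2} + \tfrac{8}{9}x_2 → -\tfrac{4}{9}x_2^{2} + \tfrac{8}{9}x_2
  leading term x_2^{2}: no divisor's leading term divides it; move -\tfrac{4}{9}x_2^{2} to the remainder.
  leading term x_2: no divisor's leading term divides it; move \tfrac{8}{9}x_2 to the remainder.
  remainder -\tfrac{4}{9}x_2^{2} + \tfrac{8}{9}x_2 ≠ 0; add g_3 = -\tfrac{4}{9}x_2^{2} + \tfrac{8}{9}x_2 to the basis.

The other S-polynomials (S(f_1,g_3), S(f_2,g_3)) all reduce to 0 modulo the current basis, so we have a Gröbner basis.
Inter-reduce: drop elements whose leading term is divisible by another's, tail-reduce, and make monic.
Reduced Gröbner basis: {x_1^{2} - \tfrac{1}{12}x_1 - \tfrac{4}{9}x_2 + \tfrac{8}{9}, x_1x_2, x_2^{2} - 2x_2}.

Buchberger on the second generating set:
h_1 = -99x_1^{2} - 99x_1x_2 + \tfrac{33}{4}x_1 + 44x_2 - 88, LT = x_1^{2}.
h_2 = -18x_1^{2} - 48x_1x_2 + \tfrac{3}{2}x_1 + 8x_2 - 16, LT = x_1^{2}.

S(h_1,h_2): lcm = x_1^{2}. S = -\tfrac{5}{3}x_1x_2.
  leading term x_1x_2: no divisor's leading term divides it; move -\tfrac{5}{3}x_1x_2 to the remainder.
  remainder -\tfrac{5}{3}x_1x_2 ≠ 0; add k_3 = -\tfrac{5}{3}x_1x_2 to the basis.

S(h_1,k_3): lcm = x_1^{2}x_2. S = x_1x_2^{2} - \tfrac{1}{12}x_1x_2 - \tfrac{4}{9}x_2^{2} + \tfrac{8}{9}x_2.
  leading term x_1x_2^{2}: subtract (-\tfrac{3}{5}x_2)·k_3 from x_1x_2^{2} - \tfrac{1}{12}x_1x_2 - \tfrac{4}{9}x_2^{2} + \tfrac{8}{9}x_2 → -\tfrac{1}{12}x_1x_2 - \tfrac{4}{9}x_2^{2} + \tfrac{8}{9}x_2
  leading term x_1x_2: subtract (\tfrac{1}{20})·k_3 from -\tfrac{1}{12}x_1x_2 - \tfrac{4}{9}x_2^{2} + \tfrac{8}{9}x_2 → -\tfrac{4}{9}x_2^{2} + \tfrac{8}{9}x_2
  leading term x_2^{2}: no divisor's leading term divides it; move -\tfrac{4}{9}x_2^{2} to the remainder.
  leading term x_2: no divisor's leading term divides it; move \tfrac{8}{9}x_2 to the remainder.
  remainder -\tfrac{4}{9}x_2^{2} + \tfrac{8}{9}x_2 ≠ 0; add k_4 = -\tfrac{4}{9}x_2^{2} + \tfrac{8}{9}x_2 to the basis.

The other S-polynomials (S(h_2,k_3), S(h_1,k_4), S(h_2,k_4), S(k_3,k_4)) all reduce to 0 modulo the current basis, so we have a Gröbner basis.
Inter-reduce: drop elements whose leading term is divisible by another's, tail-reduce, and make monic.
Reduced Gröbner basis: {x_1^{2} - \tfrac{1}{12}x_1 - \tfrac{4}{9}x_2 + \tfrac{8}{9}, x_1x_2, x_2^{2} - 2x_2}.

The two bases agree; hence the ideals are identical.

Yes, the ideals are equal.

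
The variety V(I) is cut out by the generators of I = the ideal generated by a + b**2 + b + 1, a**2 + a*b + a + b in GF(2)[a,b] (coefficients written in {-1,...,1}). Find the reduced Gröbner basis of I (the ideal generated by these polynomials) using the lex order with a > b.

f_1 = a + b**2 + b + 1, LT = a.
f_2 = a**2 + a*b + a + b, LT = a**2.

S(f_1,f_2): lcm = a**2. S = a*b**2 + b.
  leading term a*b**2: subtract (b**2)·f_1 from a*b**2 + b → b**4 + b**3 + b**2 + b
  leading term b**4: no divisor's leading term divides it; move b**4 to the remainder.
  leading term b**3: no divisor's leading term divides it; move b**3 to the remainder.
  leading term b**2: no divisor's leading term divides it; move b**2 to the remainder.
  leading term b: no divisor's leading term divides it; move b to the remainder.
  remainder b**4 + b**3 + b**2 + b ≠ 0; add g_3 = b**4 + b**3 + b**2 + b to the basis.

The other S-polynomials (S(f_1,g_3), S(f_2,g_3)) all reduce to 0 modulo the current basis, so we have a Gröbner basis.
Inter-reduce: drop elements whose leading term is divisible by another's, tail-reduce, and make monic.

G = {a + b**2 + b + 1, b**4 + b**3 + b**2 + b}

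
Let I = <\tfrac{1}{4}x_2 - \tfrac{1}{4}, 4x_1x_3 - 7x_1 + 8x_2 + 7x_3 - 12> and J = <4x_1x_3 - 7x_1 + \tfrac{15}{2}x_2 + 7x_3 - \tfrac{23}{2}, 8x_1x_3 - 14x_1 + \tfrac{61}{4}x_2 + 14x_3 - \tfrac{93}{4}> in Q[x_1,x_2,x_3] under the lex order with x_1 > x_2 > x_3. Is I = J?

Two ideals are equal iff their reduced Gröbner bases coincide (the reduced basis is unique for a fixed ordering).
Buchberger on the first generating set:
f_1 = \tfrac{1}{4}x_2 - \tfrac{1}{4}, LT = x_2.
f_2 = 4x_1x_3 - 7x_1 + 8x_2 + 7x_3 - 12, LT = x_1x_3.

The S-polynomials (S(f_1,f_2)) all reduce to 0 modulo the current basis, so we have a Gröbner basis.
Inter-reduce: drop elements whose leading term is divisible by another's, tail-reduce, and make monic.
Reduced Gröbner basis: {x_1x_3 - \tfrac{7}{4}x_1 + \tfrac{7}{4}x_3 - 1, x_2 - 1}.

Buchberger on the second generating set:
h_1 = 4x_1x_3 - 7x_1 + \tfrac{15}{2}x_2 + 7x_3 - \tfrac{23}{2}, LT = x_1x_3.
h_2 = 8x_1x_3 - 14x_1 + \tfrac{61}{4}x_2 + 14x_3 - \tfrac{93}{4}, LT = x_1x_3.

S(h_1,h_2): lcm = x_1x_3. S = -\tfrac{1}{32}x_2 + \tfrac{1}{32}.
  leading term x_2: no divisor's leading term divides it; move -\tfrac{1}{32}x_2 to the remainder.
  leading term 1: no divisor's leading term divides it; move \tfrac{1}{32} to the remainder.
  remainder -\tfrac{1}{32}x_2 + \tfrac{1}{32} ≠ 0; add k_3 = -\tfrac{1}{32}x_2 + \tfrac{1}{32} to the basis.

The other S-polynomials (S(h_1,k_3), S(h_2,k_3)) all reduce to 0 modulo the current basis, so we have a Gröbner basis.
Inter-reduce: drop elements whose leading term is divisible by another's, tail-reduce, and make monic.
Reduced Gröbner basis: {x_1x_3 - \tfrac{7}{4}x_1 + \tfrac{7}{4}x_3 - 1, x_2 - 1}.

These coincide, so the ideals are equal.

Yes, the ideals are equal.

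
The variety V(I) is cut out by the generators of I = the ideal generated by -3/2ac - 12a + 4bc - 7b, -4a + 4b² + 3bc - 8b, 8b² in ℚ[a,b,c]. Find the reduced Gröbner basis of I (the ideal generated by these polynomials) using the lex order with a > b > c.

f_1 = -3/2ac - 12a + 4bc - 7b, LT = ac.
f_2 = -4a + 4b² + 3bc - 8b, LT = a.
f_3 = 8b², LT = b².

S(f_1,f_2): lcm = ac. S = 8a + b²c + ¾bc² - 14/3bc + 14/3b.
  reduce S modulo (f_1, f_2, f_3):
  remainder ¾bc² + 4/3bc - 34/3b ≠ 0; add g_4 = ¾bc² + 4/3bc - 34/3b to the basis.

The other S-polynomials (S(f_1,f_3), S(f_2,f_3), S(f_1,g_4), S(f_2,g_4), S(f_3,g_4)) all reduce to 0 modulo the current basis, so we have a Gröbner basis.
Inter-reduce: drop elements whose leading term is divisible by another's, tail-reduce, and make monic.

G = {a - ¾bc + 2b, b², bc² + 16/9bc - 136/9b}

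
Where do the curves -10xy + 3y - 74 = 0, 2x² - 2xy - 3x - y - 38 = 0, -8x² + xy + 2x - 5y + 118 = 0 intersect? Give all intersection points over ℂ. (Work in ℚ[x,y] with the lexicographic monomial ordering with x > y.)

Compute a lex Gröbner basis by Buchberger's algorithm.
f_1 = -10xy + 3y - 74, LT = xy.
f_2 = 2x² - 2xy - 3x - y - 38, LT = x².
f_3 = -8x² + xy + 2x - 5y + 118, LT = x².

S(f_1,f_2): lcm = x²y. S = xy² + 6/5xy + 37/5x + ½y² + 19y.
  leading term xy²: subtract (-1/10y)·f_1 from xy² + 6/5xy + 37/5x + ½y² + 19y → 6/5xy + 37/5x + ⅘y² + 58/5y
  leading term xy: subtract (-3/25)·f_1 from 6/5xy + 37/5x + ⅘y² + 58/5y → 37/5x + ⅘y² + 299/25y - 222/25
  leading term x: no divisor's leading term divides it; move 37/5x to the remainder.
  leading term y²: no divisor's leading term divides it; move ⅘y² to the remainder.
  leading term y: no divisor's leading term divides it; move 299/25y to the remainder.
  leading term 1: no divisor's leading term divides it; move -222/25 to the remainder.
  remainder 37/5x + ⅘y² + 299/25y - 222/25 ≠ 0; add h_4 = 37/5x + ⅘y² + 299/25y - 222/25 to the basis.

S(f_1,f_3): lcm = x²y. S = ⅛xy² - 1/20xy + 37/5x - ⅝y² + 59/4y.
  leading term xy²: subtract (-1/80y)·f_1 from ⅛xy² - 1/20xy + 37/5x - ⅝y² + 59/4y → -1/20xy + 37/5x - 47/80y² + 553/40y
  leading term xy: subtract (1/200)·f_1 from -1/20xy + 37/5x - 47/80y² + 553/40y → 37/5x - 47/80y² + 1381/100y + 37/100
  leading term x: subtract (1)·h_4 from 37/5x - 47/80y² + 1381/100y + 37/100 → -111/80y² + 37/20y + 37/4
  leading term y²: no divisor's leading term divides it; move -111/80y² to the remainder.
  leading term y: no divisor's leading term divides it; move 37/20y to the remainder.
  leading term 1: no divisor's leading term divides it; move 37/4 to the remainder.
  remainder -111/80y² + 37/20y + 37/4 ≠ 0; add h_5 = -111/80y² + 37/20y + 37/4 to the basis.

S(f_2,f_3): lcm = x². S = -⅞xy - 5/4x - 9/8y - 17/4.
  leading term xy: subtract (7/80)·f_1 from -⅞xy - 5/4x - 9/8y - 17/4 → -5/4x - 111/80y + 89/40
  leading term x: subtract (-25/148)·h_4 from -5/4x - 111/80y + 89/40 → 5/37y² + 1873/2960y + 29/40
  leading term y²: subtract (-400/4107)·h_5 from 5/37y² + 1873/2960y + 29/40 → 7219/8880y + 7219/4440
  leading term y: no divisor's leading term divides it; move 7219/8880y to the remainder.
  leading term 1: no divisor's leading term divides it; move 7219/4440 to the remainder.
  remainder 7219/8880y + 7219/4440 ≠ 0; add h_6 = 7219/8880y + 7219/4440 to the basis.

The other S-polynomials (S(f_1,h_4), S(f_2,h_4), S(f_3,h_4), S(f_1,h_5), S(f_2,h_5), S(f_3,h_5), S(h_4,h_5), S(f_1,h_6), S(f_2,h_6), S(f_3,h_6), S(h_4,h_6), S(h_5,h_6)) all reduce to 0 modulo the current basis, so we have a Gröbner basis.
Inter-reduce: drop elements whose leading term is divisible by another's, tail-reduce, and make monic.
Reduced Gröbner basis: {x - 4, y + 2}.

Since the basis is lex-ordered, y + 2 is univariate in y. Its roots are {-2}. Back-substituting each root into the other basis elements fixes the other coordinates.
  y = -2: the earlier basis element becomes x - 4 = 0, giving x = 4 — point (4, -2).

{(4, -2)}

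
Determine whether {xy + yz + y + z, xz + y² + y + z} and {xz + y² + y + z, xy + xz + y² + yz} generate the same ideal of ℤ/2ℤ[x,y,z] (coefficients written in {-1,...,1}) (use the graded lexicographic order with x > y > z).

Yes, the ideals are equal.

Since reduced Gröbner bases are canonical representatives of ideals under a given ordering, it suffices to compute and compare them.
Buchberger on the first generating set:
f_1 = xy + yz + y + z, LT = xy.
f_2 = xz + y² + y + z, LT = xz.

S(f_1,f_2): lcm = xyz. S = y³ + yz² + y² + z².
  leading term y³: no divisor's leading term divides it; move y³ to the remainder.
  leading term yz²: no divisor's leading term divides it; move yz² to the remainder.
  leading term y²: no divisor's leading term divides it; move y² to the remainder.
  leading term z²: no divisor's leading term divides it; move z² to the remainder.
  remainder y³ + yz² + y² + z² ≠ 0; add g_3 = y³ + yz² + y² + z² to the basis.

The other S-polynomials (S(f_1,g_3), S(f_2,g_3)) all reduce to 0 modulo the current basis, so we have a Gröbner basis.
Inter-reduce: drop elements whose leading term is divisible by another's, tail-reduce, and make monic.
Reduced Gröbner basis: {y³ + yz² + y² + z², xy + yz + y + z, xz + y² + y + z}.

Buchberger on the second generating set:
h_1 = xz + y² + y + z, LT = xz.
h_2 = xy + xz + y² + yz, LT = xy.

S(h_1,h_2): lcm = xyz. S = xz² + y³ + y²z + yz² + y² + yz.
  leading term xz²: subtract (z)·h_1 from xz² + y³ + y²z + yz² + y² + yz → y³ + yz² + y² + z²
  leading term y³: no divisor's leading term divides it; move y³ to the remainder.
  leading term yz²: no divisor's leading term divides it; move yz² to the remainder.
  leading term y²: no divisor's leading term divides it; move y² to the remainder.
  leading term z²: no divisor's leading term divides it; move z² to the remainder.
  remainder y³ + yz² + y² + z² ≠ 0; add k_3 = y³ + yz² + y² + z² to the basis.

The other S-polynomials (S(h_1,k_3), S(h_2,k_3)) all reduce to 0 modulo the current basis, so we have a Gröbner basis.
Inter-reduce: drop elements whose leading term is divisible by another's, tail-reduce, and make monic.
Reduced Gröbner basis: {y³ + yz² + y² + z², xy + yz + y + z, xz + y² + y + z}.

Same reduced basis, so the two generating sets span the same ideal.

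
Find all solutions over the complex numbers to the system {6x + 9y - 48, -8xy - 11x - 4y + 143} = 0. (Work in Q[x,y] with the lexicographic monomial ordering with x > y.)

Compute a lex Gröbner basis by Buchberger's algorithm.
f_1 = 6x + 9y - 48, LT = x.
f_2 = -8xy - 11x - 4y + 143, LT = xy.

S(f_1,f_2): lcm = xy. S = -11/8x + 3/2y^2 - 17/2y + 143/8.
  leading term x: subtract (-11/48)·f_1 from -11/8x + 3/2y^2 - 17/2y + 143/8 → 3/2y^2 - 103/16y + 55/8
  leading term y^2: no divisor's leading term divides it; move 3/2y^2 to the remainder.
  leading term y: no divisor's leading term divides it; move -103/16y to the remainder.
  leading term 1: no divisor's leading term divides it; move 55/8 to the remainder.
  remainder 3/2y^2 - 103/16y + 55/8 ≠ 0; add h_3 = 3/2y^2 - 103/16y + 55/8 to the basis.

The other S-polynomials (S(f_1,h_3), S(f_2,h_3)) all reduce to 0 modulo the current basis, so we have a Gröbner basis.
Inter-reduce: drop elements whose leading term is divisible by another's, tail-reduce, and make monic.
Reduced Gröbner basis: {x + 3/2y - 8, y^2 - 103/24y + 55/12}.

Elimination: the polynomial y^2 - 103/24y + 55/12 lies in the elimination ideal for y, so y ∈ {2, 55/24}. For each such y, the remaining basis elements (now univariate) give the rest of the solution.
  y = 2: the earlier basis element becomes x - 5 = 0, giving x = 5 — point (5, 2).
  y = 55/24: the earlier basis element becomes x - 73/16 = 0, giving x = 73/16 — point (73/16, 55/24).
Each listed point satisfies every original equation (direct substitution).
A lex Gröbner basis triangularizes the system, enabling back-substitution.

{(5, 2), (73/16, 55/24)}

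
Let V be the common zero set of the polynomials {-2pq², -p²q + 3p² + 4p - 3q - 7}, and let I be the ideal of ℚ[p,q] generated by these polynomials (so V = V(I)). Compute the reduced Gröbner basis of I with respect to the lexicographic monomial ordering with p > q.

f_1 = -2pq², LT = pq².
f_2 = -p²q + 3p² + 4p - 3q - 7, LT = p²q.

S(f_1,f_2): lcm = p²q². S = 3p²q + 4pq - 3q² - 7q.
  leading term p²q: subtract (-3)·f_2 from 3p²q + 4pq - 3q² - 7q → 9p² + 4pq + 12p - 3q² - 16q - 21
  leading term p²: no divisor's leading term divides it; move 9p² to the remainder.
  leading term pq: no divisor's leading term divides it; move 4pq to the remainder.
  leading term p: no divisor's leading term divides it; move 12p to the remainder.
  leading term q²: no divisor's leading term divides it; move -3q² to the remainder.
  leading term q: no divisor's leading term divides it; move -16q to the remainder.
  leading term 1: no divisor's leading term divides it; move -21 to the remainder.
  remainder 9p² + 4pq + 12p - 3q² - 16q - 21 ≠ 0; add g_3 = 9p² + 4pq + 12p - 3q² - 16q - 21 to the basis.

S(f_1,g_3): lcm = p²q². S = -4/9pq³ - 4/3pq² + ⅓q⁴ + 16/9q³ + 7/3q².
  leading term pq³: subtract (2/9q)·f_1 from -4/9pq³ - 4/3pq² + ⅓q⁴ + 16/9q³ + 7/3q² → -4/3pq² + ⅓q⁴ + 16/9q³ + 7/3q²
  leading term pq²: subtract (⅔)·f_1 from -4/3pq² + ⅓q⁴ + 16/9q³ + 7/3q² → ⅓q⁴ + 16/9q³ + 7/3q²
  leading term q⁴: no divisor's leading term divides it; move ⅓q⁴ to the remainder.
  leading term q³: no divisor's leading term divides it; move 16/9q³ to the remainder.
  leading term q²: no divisor's leading term divides it; move 7/3q² to the remainder.
  remainder ⅓q⁴ + 16/9q³ + 7/3q² ≠ 0; add g_4 = ⅓q⁴ + 16/9q³ + 7/3q² to the basis.

S(f_2,g_3): lcm = p²q. S = -3p² - 4/9pq² - 4/3pq - 4p + ⅓q³ + 16/9q² + 16/3q + 7.
  leading term p²: subtract (-⅓)·g_3 from -3p² - 4/9pq² - 4/3pq - 4p + ⅓q³ + 16/9q² + 16/3q + 7 → -4/9pq² + ⅓q³ + 7/9q²
  leading term pq²: subtract (2/9)·f_1 from -4/9pq² + ⅓q³ + 7/9q² → ⅓q³ + 7/9q²
  leading term q³: no divisor's leading term divides it; move ⅓q³ to the remainder.
  leading term q²: no divisor's leading term divides it; move 7/9q² to the remainder.
  remainder ⅓q³ + 7/9q² ≠ 0; add g_5 = ⅓q³ + 7/9q² to the basis.

S(f_1,g_4): lcm = pq⁴. S = -16/3pq³ - 7pq².
  leading term pq³: subtract (8/3q)·f_1 from -16/3pq³ - 7pq² → -7pq²
  leading term pq²: subtract (7/2)·f_1 from -7pq² → 0
  remainder 0.

S(f_2,g_4): lcm = p²q⁴. S = -25/3p²q³ - 7p²q² - 4pq³ + 3q⁴ + 7q³.
  leading term p²q³: subtract (25/6pq)·f_1 from -25/3p²q³ - 7p²q² - 4pq³ + 3q⁴ + 7q³ → -7p²q² - 4pq³ + 3q⁴ + 7q³
  leading term p²q²: subtract (7/2p)·f_1 from -7p²q² - 4pq³ + 3q⁴ + 7q³ → -4pq³ + 3q⁴ + 7q³
  leading term pq³: subtract (2q)·f_1 from -4pq³ + 3q⁴ + 7q³ → 3q⁴ + 7q³
  leading term q⁴: subtract (9)·g_4 from 3q⁴ + 7q³ → -9q³ - 21q²
  leading term q³: subtract (-27)·g_5 from -9q³ - 21q² → 0
  remainder 0.

S(g_3,g_4): leading monomials are coprime, so the S-polynomial reduces to 0 (Buchberger's first criterion).
S(f_1,g_5): lcm = pq³. S = -7/3pq².
  leading term pq²: subtract (7/6)·f_1 from -7/3pq² → 0
  remainder 0.

S(f_2,g_5): lcm = p²q³. S = -16/3p²q² - 4pq² + 3q³ + 7q².
  leading term p²q²: subtract (8/3p)·f_1 from -16/3p²q² - 4pq² + 3q³ + 7q² → -4pq² + 3q³ + 7q²
  leading term pq²: subtract (2)·f_1 from -4pq² + 3q³ + 7q² → 3q³ + 7q²
  leading term q³: subtract (9)·g_5 from 3q³ + 7q² → 0
  remainder 0.

S(g_3,g_5): leading monomials are coprime, so the S-polynomial reduces to 0 (Buchberger's first criterion).
S(g_4,g_5): lcm = q⁴. S = 3q³ + 7q².
  leading term q³: subtract (9)·g_5 from 3q³ + 7q² → 0
  remainder 0.

Every S-polynomial of the final basis reduces to 0, so we have a Gröbner basis.
Inter-reduce: drop elements whose leading term is divisible by another's, tail-reduce, and make monic.

G = {p² + 4/9pq + 4/3p - ⅓q² - 16/9q - 7/3, pq², q³ + 7/3q²}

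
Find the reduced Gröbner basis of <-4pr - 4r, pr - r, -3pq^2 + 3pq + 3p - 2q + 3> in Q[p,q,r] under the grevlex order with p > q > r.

f_1 = -4pr - 4r, LT = pr.
f_2 = pr - r, LT = pr.
f_3 = -3pq^2 + 3pq + 3p - 2q + 3, LT = pq^2.

S(f_1,f_2): lcm = pr. S = 2r.
  leading term r: no divisor's leading term divides it; move 2r to the remainder.
  remainder 2r ≠ 0; add g_4 = 2r to the basis.

S(f_1,f_3): lcm = pq^2r. S = pqr + q^2r + pr - 2/3qr + r.
  leading term pqr: subtract (-1/4q)·f_1 from pqr + q^2r + pr - 2/3qr + r → q^2r + pr - 5/3qr + r
  leading term q^2r: subtract (1/2q^2)·g_4 from q^2r + pr - 5/3qr + r → pr - 5/3qr + r
  leading term pr: subtract (-1/4)·f_1 from pr - 5/3qr + r → -5/3qr
  leading term qr: subtract (-5/6q)·g_4 from -5/3qr → 0
  remainder 0.

S(f_2,f_3): lcm = pq^2r. S = pqr - q^2r + pr - 2/3qr + r.
  leading term pqr: subtract (-1/4q)·f_1 from pqr - q^2r + pr - 2/3qr + r → -q^2r + pr - 5/3qr + r
  leading term q^2r: subtract (-1/2q^2)·g_4 from -q^2r + pr - 5/3qr + r → pr - 5/3qr + r
  leading term pr: subtract (-1/4)·f_1 from pr - 5/3qr + r → -5/3qr
  leading term qr: subtract (-5/6q)·g_4 from -5/3qr → 0
  remainder 0.

S(f_1,g_4): lcm = pr. S = r.
  leading term r: subtract (1/2)·g_4 from r → 0
  remainder 0.

S(f_2,g_4): lcm = pr. S = -r.
  leading term r: subtract (-1/2)·g_4 from -r → 0
  remainder 0.

S(f_3,g_4): leading monomials are coprime, so the S-polynomial reduces to 0 (Buchberger's first criterion).
Every S-polynomial of the final basis reduces to 0, so we have a Gröbner basis.
Inter-reduce: drop elements whose leading term is divisible by another's, tail-reduce, and make monic.

G = {pq^2 - pq - p + 2/3q - 1, r}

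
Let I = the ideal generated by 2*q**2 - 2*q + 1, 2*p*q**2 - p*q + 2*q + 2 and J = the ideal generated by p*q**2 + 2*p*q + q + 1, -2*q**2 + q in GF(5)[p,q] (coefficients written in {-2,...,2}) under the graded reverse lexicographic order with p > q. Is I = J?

Since reduced Gröbner bases are canonical representatives of ideals under a given ordering, it suffices to compute and compare them.
Buchberger on the first generating set:
f_1 = 2*q**2 - 2*q + 1, LT = q**2.
f_2 = 2*p*q**2 - p*q + 2*q + 2, LT = p*q**2.

S(f_1,f_2): lcm = p*q**2. S = 2*p*q - 2*p - q - 1.
  reduce S modulo (f_1, f_2):
  remainder 2*p*q - 2*p - q - 1 ≠ 0; add g_3 = 2*p*q - 2*p - q - 1 to the basis.

S(f_1,g_3): lcm = p*q**2. S = -2*q**2 - 2*p - 2*q.
  reduce S modulo (f_1, f_2, g_3):
  remainder -2*p + q + 1 ≠ 0; add g_4 = -2*p + q + 1 to the basis.

The other S-polynomials (S(f_2,g_3), S(f_1,g_4), S(f_2,g_4), S(g_3,g_4)) all reduce to 0 modulo the current basis, so we have a Gröbner basis.
Inter-reduce: drop elements whose leading term is divisible by another's, tail-reduce, and make monic.
Reduced Gröbner basis: {q**2 - q - 2, p + 2*q + 2}.

Buchberger on the second generating set:
h_1 = p*q**2 + 2*p*q + q + 1, LT = p*q**2.
h_2 = -2*q**2 + q, LT = q**2.

S(h_1,h_2): lcm = p*q**2. S = q + 1.
  reduce S modulo (h_1, h_2):
  remainder q + 1 ≠ 0; add k_3 = q + 1 to the basis.

S(h_1,k_3): lcm = p*q**2. S = p*q + q + 1.
  reduce S modulo (h_1, h_2, k_3):
  remainder -p ≠ 0; add k_4 = -p to the basis.

S(h_2,k_3): lcm = q**2. S = q.
  reduce S modulo (h_1, h_2, k_3, k_4):
  remainder -1 ≠ 0; add k_5 = -1 to the basis.

The other S-polynomials (S(h_1,k_4), S(h_2,k_4), S(k_3,k_4), S(h_1,k_5), S(h_2,k_5), S(k_3,k_5), S(k_4,k_5)) all reduce to 0 modulo the current basis, so we have a Gröbner basis.
Inter-reduce: drop elements whose leading term is divisible by another's, tail-reduce, and make monic.
Reduced Gröbner basis: {1}.

These differ, so the ideals are not equal.

No, the ideals differ.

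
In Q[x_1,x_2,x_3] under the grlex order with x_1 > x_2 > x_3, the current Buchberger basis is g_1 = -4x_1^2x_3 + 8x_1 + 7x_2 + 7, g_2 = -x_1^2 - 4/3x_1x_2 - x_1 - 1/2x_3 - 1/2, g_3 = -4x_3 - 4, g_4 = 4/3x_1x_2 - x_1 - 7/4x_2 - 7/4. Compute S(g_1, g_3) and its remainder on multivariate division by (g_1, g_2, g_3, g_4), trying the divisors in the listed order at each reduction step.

S(g_1, g_3) = -x_1^2 - 2x_1 - 7/4x_2 - 7/4; remainder on division = 0.

lcm(LM(g_1), LM(g_3)) = x_1^2x_3.
S = (lcm/LT(g_1))·g_1 − (lcm/LT(g_3))·g_3 = -x_1^2 - 2x_1 - 7/4x_2 - 7/4.
Reduce S modulo (g_1, g_2, g_3, g_4) in that order:
  leading term x_1^2: subtract (1)·g_2 from -x_1^2 - 2x_1 - 7/4x_2 - 7/4 → 4/3x_1x_2 - x_1 - 7/4x_2 + 1/2x_3 - 5/4
  leading term x_1x_2: subtract (1)·g_4 from 4/3x_1x_2 - x_1 - 7/4x_2 + 1/2x_3 - 5/4 → 1/2x_3 + 1/2
  leading term x_3: subtract (-1/8)·g_3 from 1/2x_3 + 1/2 → 0
The remainder is 0, so this S-polynomial contributes no new basis element.
An S-polynomial is built so that the two leading terms cancel; whether anything survives reduction is exactly the Gröbner-basis criterion.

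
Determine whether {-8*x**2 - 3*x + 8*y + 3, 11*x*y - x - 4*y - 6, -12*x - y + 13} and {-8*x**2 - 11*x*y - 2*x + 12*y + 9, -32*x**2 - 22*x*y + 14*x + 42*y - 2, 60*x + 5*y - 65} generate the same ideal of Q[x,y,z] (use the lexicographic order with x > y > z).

Since reduced Gröbner bases are canonical representatives of ideals under a given ordering, it suffices to compute and compare them.
Buchberger on the first generating set:
f_1 = -8*x**2 - 3*x + 8*y + 3, LT = x**2.
f_2 = 11*x*y - x - 4*y - 6, LT = x*y.
f_3 = -12*x - y + 13, LT = x.

S(f_1,f_2): lcm = x**2*y. S = 1/11*x**2 + 65/88*x*y + 6/11*x - y**2 - 3/8*y.
  leading term x**2: subtract (-1/88)·f_1 from 1/11*x**2 + 65/88*x*y + 6/11*x - y**2 - 3/8*y → 65/88*x*y + 45/88*x - y**2 - 25/88*y + 3/88
  leading term x*y: subtract (65/968)·f_2 from 65/88*x*y + 45/88*x - y**2 - 25/88*y + 3/88 → 70/121*x - y**2 - 15/968*y + 423/968
  leading term x: subtract (-35/726)·f_3 from 70/121*x - y**2 - 15/968*y + 423/968 → -y**2 - 185/2904*y + 3089/2904
  leading term y**2: no divisor's leading term divides it; move -y**2 to the remainder.
  leading term y: no divisor's leading term divides it; move -185/2904*y to the remainder.
  leading term 1: no divisor's leading term divides it; move 3089/2904 to the remainder.
  remainder -y**2 - 185/2904*y + 3089/2904 ≠ 0; add g_4 = -y**2 - 185/2904*y + 3089/2904 to the basis.

S(f_1,f_3): lcm = x**2. S = -1/12*x*y + 35/24*x - y - 3/8.
  leading term x*y: subtract (-1/132)·f_2 from -1/12*x*y + 35/24*x - y - 3/8 → 383/264*x - 34/33*y - 37/88
  leading term x: subtract (-383/3168)·f_3 from 383/264*x - 34/33*y - 37/88 → -3647/3168*y + 3647/3168
  leading term y: no divisor's leading term divides it; move -3647/3168*y to the remainder.
  leading term 1: no divisor's leading term divides it; move 3647/3168 to the remainder.
  remainder -3647/3168*y + 3647/3168 ≠ 0; add g_5 = -3647/3168*y + 3647/3168 to the basis.

S(f_2,f_3): lcm = x*y. S = -1/11*x - 1/12*y**2 + 95/132*y - 6/11.
  leading term x: subtract (1/132)·f_3 from -1/11*x - 1/12*y**2 + 95/132*y - 6/11 → -1/12*y**2 + 8/11*y - 85/132
  leading term y**2: subtract (1/12)·g_4 from -1/12*y**2 + 8/11*y - 85/132 → 25529/34848*y - 25529/34848
  leading term y: subtract (-7/11)·g_5 from 25529/34848*y - 25529/34848 → 0
  remainder 0.

S(f_1,g_4): leading monomials are coprime, so the S-polynomial reduces to 0 (Buchberger's first criterion).
S(f_2,g_4): lcm = x*y**2. S = -449/2904*x*y + 3089/2904*x - 4/11*y**2 - 6/11*y.
  leading term x*y: subtract (-449/31944)·f_2 from -449/2904*x*y + 3089/2904*x - 4/11*y**2 - 6/11*y → 16765/15972*x - 4/11*y**2 - 4805/7986*y - 449/5324
  leading term x: subtract (-16765/191664)·f_3 from 16765/15972*x - 4/11*y**2 - 4805/7986*y - 449/5324 → -4/11*y**2 - 132085/191664*y + 201781/191664
  leading term y**2: subtract (4/11)·g_4 from -4/11*y**2 - 132085/191664*y + 201781/191664 → -127645/191664*y + 127645/191664
  leading term y: subtract (70/121)·g_5 from -127645/191664*y + 127645/191664 → 0
  remainder 0.

S(f_3,g_4): leading monomials are coprime, so the S-polynomial reduces to 0 (Buchberger's first criterion).
S(f_1,g_5): leading monomials are coprime, so the S-polynomial reduces to 0 (Buchberger's first criterion).
S(f_2,g_5): lcm = x*y. S = 10/11*x - 4/11*y - 6/11.
  leading term x: subtract (-5/66)·f_3 from 10/11*x - 4/11*y - 6/11 → -29/66*y + 29/66
  leading term y: subtract (1392/3647)·g_5 from -29/66*y + 29/66 → 0
  remainder 0.

S(f_3,g_5): leading monomials are coprime, so the S-polynomial reduces to 0 (Buchberger's first criterion).
S(g_4,g_5): lcm = y**2. S = 3089/2904*y - 3089/2904.
  leading term y: subtract (-37068/40117)·g_5 from 3089/2904*y - 3089/2904 → 0
  remainder 0.

Every S-polynomial of the final basis reduces to 0, so we have a Gröbner basis.
Inter-reduce: drop elements whose leading term is divisible by another's, tail-reduce, and make monic.
Reduced Gröbner basis: {x - 1, y - 1}.

Buchberger on the second generating set:
h_1 = -8*x**2 - 11*x*y - 2*x + 12*y + 9, LT = x**2.
h_2 = -32*x**2 - 22*x*y + 14*x + 42*y - 2, LT = x**2.
h_3 = 60*x + 5*y - 65, LT = x.

S(h_1,h_2): lcm = x**2. S = 11/16*x*y + 11/16*x - 3/16*y - 19/16.
  leading term x*y: subtract (11/960*y)·h_3 from 11/16*x*y + 11/16*x - 3/16*y - 19/16 → 11/16*x - 11/192*y**2 + 107/192*y - 19/16
  leading term x: subtract (11/960)·h_3 from 11/16*x - 11/192*y**2 + 107/192*y - 19/16 → -11/192*y**2 + 1/2*y - 85/192
  leading term y**2: no divisor's leading term divides it; move -11/192*y**2 to the remainder.
  leading term y: no divisor's leading term divides it; move 1/2*y to the remainder.
  leading term 1: no divisor's leading term divides it; move -85/192 to the remainder.
  remainder -11/192*y**2 + 1/2*y - 85/192 ≠ 0; add k_4 = -11/192*y**2 + 1/2*y - 85/192 to the basis.

S(h_1,h_3): lcm = x**2. S = 31/24*x*y + 4/3*x - 3/2*y - 9/8.
  leading term x*y: subtract (31/1440*y)·h_3 from 31/24*x*y + 4/3*x - 3/2*y - 9/8 → 4/3*x - 31/288*y**2 - 29/288*y - 9/8
  leading term x: subtract (1/45)·h_3 from 4/3*x - 31/288*y**2 - 29/288*y - 9/8 → -31/288*y**2 - 61/288*y + 23/72
  leading term y**2: subtract (62/33)·k_4 from -31/288*y**2 - 61/288*y + 23/72 → -3647/3168*y + 3647/3168
  leading term y: no divisor's leading term divides it; move -3647/3168*y to the remainder.
  leading term 1: no divisor's leading term divides it; move 3647/3168 to the remainder.
  remainder -3647/3168*y + 3647/3168 ≠ 0; add k_5 = -3647/3168*y + 3647/3168 to the basis.

S(h_2,h_3): lcm = x**2. S = 29/48*x*y + 31/48*x - 21/16*y + 1/16.
  leading term x*y: subtract (29/2880*y)·h_3 from 29/48*x*y + 31/48*x - 21/16*y + 1/16 → 31/48*x - 29/576*y**2 - 379/576*y + 1/16
  leading term x: subtract (31/2880)·h_3 from 31/48*x - 29/576*y**2 - 379/576*y + 1/16 → -29/576*y**2 - 205/288*y + 439/576
  leading term y**2: subtract (29/33)·k_4 from -29/576*y**2 - 205/288*y + 439/576 → -3647/3168*y + 3647/3168
  leading term y: subtract (1)·k_5 from -3647/3168*y + 3647/3168 → 0
  remainder 0.

S(h_1,k_4): leading monomials are coprime, so the S-polynomial reduces to 0 (Buchberger's first criterion).
S(h_2,k_4): leading monomials are coprime, so the S-polynomial reduces to 0 (Buchberger's first criterion).
S(h_3,k_4): leading monomials are coprime, so the S-polynomial reduces to 0 (Buchberger's first criterion).
S(h_1,k_5): leading monomials are coprime, so the S-polynomial reduces to 0 (Buchberger's first criterion).
S(h_2,k_5): leading monomials are coprime, so the S-polynomial reduces to 0 (Buchberger's first criterion).
S(h_3,k_5): leading monomials are coprime, so the S-polynomial reduces to 0 (Buchberger's first criterion).
S(k_4,k_5): lcm = y**2. S = -85/11*y + 85/11.
  leading term y: subtract (24480/3647)·k_5 from -85/11*y + 85/11 → 0
  remainder 0.

Every S-polynomial of the final basis reduces to 0, so we have a Gröbner basis.
Inter-reduce: drop elements whose leading term is divisible by another's, tail-reduce, and make monic.
Reduced Gröbner basis: {x - 1, y - 1}.

The two bases agree; hence the ideals are identical.

Yes, the ideals are equal.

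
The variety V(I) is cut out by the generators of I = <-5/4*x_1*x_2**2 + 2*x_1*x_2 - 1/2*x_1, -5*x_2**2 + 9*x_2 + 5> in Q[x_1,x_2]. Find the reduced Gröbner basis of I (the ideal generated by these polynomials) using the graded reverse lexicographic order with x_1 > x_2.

G = {x_2**2 - 9/5*x_2 - 1, x_1}

f_1 = -5/4*x_1*x_2**2 + 2*x_1*x_2 - 1/2*x_1, LT = x_1*x_2**2.
f_2 = -5*x_2**2 + 9*x_2 + 5, LT = x_2**2.

S(f_1,f_2): lcm = x_1*x_2**2. S = 1/5*x_1*x_2 + 7/5*x_1.
  leading term x_1*x_2: no divisor's leading term divides it; move 1/5*x_1*x_2 to the remainder.
  leading term x_1: no divisor's leading term divides it; move 7/5*x_1 to the remainder.
  remainder 1/5*x_1*x_2 + 7/5*x_1 ≠ 0; add g_3 = 1/5*x_1*x_2 + 7/5*x_1 to the basis.

S(f_1,g_3): lcm = x_1*x_2**2. S = -43/5*x_1*x_2 + 2/5*x_1.
  leading term x_1*x_2: subtract (-43)·g_3 from -43/5*x_1*x_2 + 2/5*x_1 → 303/5*x_1
  leading term x_1: no divisor's leading term divides it; move 303/5*x_1 to the remainder.
  remainder 303/5*x_1 ≠ 0; add g_4 = 303/5*x_1 to the basis.

The other S-polynomials (S(f_2,g_3), S(f_1,g_4), S(f_2,g_4), S(g_3,g_4)) all reduce to 0 modulo the current basis, so we have a Gröbner basis.
Inter-reduce: drop elements whose leading term is divisible by another's, tail-reduce, and make monic.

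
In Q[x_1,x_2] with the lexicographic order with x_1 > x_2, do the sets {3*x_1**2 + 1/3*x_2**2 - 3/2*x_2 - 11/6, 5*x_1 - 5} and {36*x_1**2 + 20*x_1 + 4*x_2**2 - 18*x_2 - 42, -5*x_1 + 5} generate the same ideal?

Yes, the ideals are equal.

For a fixed monomial order, each ideal has a unique reduced Gröbner basis; comparing bases decides equality.
Buchberger on the first generating set:
f_1 = 3*x_1**2 + 1/3*x_2**2 - 3/2*x_2 - 11/6, LT = x_1**2.
f_2 = 5*x_1 - 5, LT = x_1.

S(f_1,f_2): lcm = x_1**2. S = x_1 + 1/9*x_2**2 - 1/2*x_2 - 11/18.
  leading term x_1: subtract (1/5)·f_2 from x_1 + 1/9*x_2**2 - 1/2*x_2 - 11/18 → 1/9*x_2**2 - 1/2*x_2 + 7/18
  leading term x_2**2: no divisor's leading term divides it; move 1/9*x_2**2 to the remainder.
  leading term x_2: no divisor's leading term divides it; move -1/2*x_2 to the remainder.
  leading term 1: no divisor's leading term divides it; move 7/18 to the remainder.
  remainder 1/9*x_2**2 - 1/2*x_2 + 7/18 ≠ 0; add g_3 = 1/9*x_2**2 - 1/2*x_2 + 7/18 to the basis.

S(f_1,g_3): leading monomials are coprime, so the S-polynomial reduces to 0 (Buchberger's first criterion).
S(f_2,g_3): leading monomials are coprime, so the S-polynomial reduces to 0 (Buchberger's first criterion).
Every S-polynomial of the final basis reduces to 0, so we have a Gröbner basis.
Inter-reduce: drop elements whose leading term is divisible by another's, tail-reduce, and make monic.
Reduced Gröbner basis: {x_1 - 1, x_2**2 - 9/2*x_2 + 7/2}.

Buchberger on the second generating set:
h_1 = 36*x_1**2 + 20*x_1 + 4*x_2**2 - 18*x_2 - 42, LT = x_1**2.
h_2 = -5*x_1 + 5, LT = x_1.

S(h_1,h_2): lcm = x_1**2. S = 14/9*x_1 + 1/9*x_2**2 - 1/2*x_2 - 7/6.
  leading term x_1: subtract (-14/45)·h_2 from 14/9*x_1 + 1/9*x_2**2 - 1/2*x_2 - 7/6 → 1/9*x_2**2 - 1/2*x_2 + 7/18
  leading term x_2**2: no divisor's leading term divides it; move 1/9*x_2**2 to the remainder.
  leading term x_2: no divisor's leading term divides it; move -1/2*x_2 to the remainder.
  leading term 1: no divisor's leading term divides it; move 7/18 to the remainder.
  remainder 1/9*x_2**2 - 1/2*x_2 + 7/18 ≠ 0; add k_3 = 1/9*x_2**2 - 1/2*x_2 + 7/18 to the basis.

S(h_1,k_3): leading monomials are coprime, so the S-polynomial reduces to 0 (Buchberger's first criterion).
S(h_2,k_3): leading monomials are coprime, so the S-polynomial reduces to 0 (Buchberger's first criterion).
Every S-polynomial of the final basis reduces to 0, so we have a Gröbner basis.
Inter-reduce: drop elements whose leading term is divisible by another's, tail-reduce, and make monic.
Reduced Gröbner basis: {x_1 - 1, x_2**2 - 9/2*x_2 + 7/2}.

Same reduced basis, so the two generating sets span the same ideal.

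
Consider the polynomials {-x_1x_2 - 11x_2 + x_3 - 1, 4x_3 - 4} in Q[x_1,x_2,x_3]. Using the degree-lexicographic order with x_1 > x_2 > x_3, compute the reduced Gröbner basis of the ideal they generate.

f_1 = -x_1x_2 - 11x_2 + x_3 - 1, LT = x_1x_2.
f_2 = 4x_3 - 4, LT = x_3.

The S-polynomials (S(f_1,f_2)) all reduce to 0 modulo the current basis, so we have a Gröbner basis.

G = {x_1x_2 + 11x_2, x_3 - 1}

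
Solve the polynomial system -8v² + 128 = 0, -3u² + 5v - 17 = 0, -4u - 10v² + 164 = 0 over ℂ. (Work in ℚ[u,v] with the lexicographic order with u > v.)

{(1, 4)}

Compute a lex Gröbner basis by Buchberger's algorithm.
f_1 = -8v² + 128, LT = v².
f_2 = -3u² + 5v - 17, LT = u².
f_3 = -4u - 10v² + 164, LT = u.

S(f_1,f_2): leading monomials are coprime, so the S-polynomial reduces to 0 (Buchberger's first criterion).
S(f_1,f_3): leading monomials are coprime, so the S-polynomial reduces to 0 (Buchberger's first criterion).
S(f_2,f_3): lcm = u². S = -5/2uv² + 41u - 5/3v + 17/3.
  leading term uv²: subtract (5/16u)·f_1 from -5/2uv² + 41u - 5/3v + 17/3 → u - 5/3v + 17/3
  leading term u: subtract (-¼)·f_3 from u - 5/3v + 17/3 → -5/2v² - 5/3v + 140/3
  leading term v²: subtract (5/16)·f_1 from -5/2v² - 5/3v + 140/3 → -5/3v + 20/3
  leading term v: no divisor's leading term divides it; move -5/3v to the remainder.
  leading term 1: no divisor's leading term divides it; move 20/3 to the remainder.
  remainder -5/3v + 20/3 ≠ 0; add h_4 = -5/3v + 20/3 to the basis.

S(f_1,h_4): lcm = v². S = 4v - 16.
  leading term v: subtract (-12/5)·h_4 from 4v - 16 → 0
  remainder 0.

S(f_2,h_4): leading monomials are coprime, so the S-polynomial reduces to 0 (Buchberger's first criterion).
S(f_3,h_4): leading monomials are coprime, so the S-polynomial reduces to 0 (Buchberger's first criterion).
Every S-polynomial of the final basis reduces to 0, so we have a Gröbner basis.
Inter-reduce: drop elements whose leading term is divisible by another's, tail-reduce, and make monic.
Reduced Gröbner basis: {u - 1, v - 4}.

The lex basis is triangular: the last element involves only v. Solving v - 4 = 0 gives v ∈ {4}; substituting each value into the earlier elements determines the remaining variables.
  v = 4: the earlier basis element becomes u - 1 = 0, giving u = 1 — point (1, 4).
Check: every point annihilates each of the original generators.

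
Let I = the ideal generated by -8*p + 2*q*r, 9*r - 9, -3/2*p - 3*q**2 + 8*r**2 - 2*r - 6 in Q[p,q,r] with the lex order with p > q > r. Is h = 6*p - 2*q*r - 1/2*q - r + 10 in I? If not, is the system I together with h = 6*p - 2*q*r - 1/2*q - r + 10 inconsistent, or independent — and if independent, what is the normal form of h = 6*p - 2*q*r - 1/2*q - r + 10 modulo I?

Adjoining 6*p - 2*q*r - 1/2*q - r + 10 makes the ideal the whole ring: the system is inconsistent.

First compute the reduced Gröbner basis of I by Buchberger's algorithm.
f_1 = -8*p + 2*q*r, LT = p.
f_2 = 9*r - 9, LT = r.
f_3 = -3/2*p - 3*q**2 + 8*r**2 - 2*r - 6, LT = p.

S(f_1,f_3): lcm = p. S = -2*q**2 - 1/4*q*r + 16/3*r**2 - 4/3*r - 4.
  leading term q**2: no divisor's leading term divides it; move -2*q**2 to the remainder.
  leading term q*r: subtract (-1/36*q)·f_2 from -1/4*q*r + 16/3*r**2 - 4/3*r - 4 → -1/4*q + 16/3*r**2 - 4/3*r - 4
  leading term q: no divisor's leading term divides it; move -1/4*q to the remainder.
  leading term r**2: subtract (16/27*r)·f_2 from 16/3*r**2 - 4/3*r - 4 → 4*r - 4
  leading term r: subtract (4/9)·f_2 from 4*r - 4 → 0
  remainder -2*q**2 - 1/4*q ≠ 0; add k_4 = -2*q**2 - 1/4*q to the basis.

The other S-polynomials (S(f_1,f_2), S(f_2,f_3), S(f_1,k_4), S(f_2,k_4), S(f_3,k_4)) all reduce to 0 modulo the current basis, so we have a Gröbner basis.
Inter-reduce: drop elements whose leading term is divisible by another's, tail-reduce, and make monic.
Reduced Gröbner basis: {p - 1/4*q, q**2 + 1/8*q, r - 1}.
Label its elements g_1 = p - 1/4*q, g_2 = q**2 + 1/8*q, g_3 = r - 1.

Reduce h = 6*p - 2*q*r - 1/2*q - r + 10 modulo G:
  leading term p: subtract (6)·g_1 from 6*p - 2*q*r - 1/2*q - r + 10 → -2*q*r + q - r + 10
  leading term q*r: subtract (-2*q)·g_3 from -2*q*r + q - r + 10 → -q - r + 10
  leading term q: no divisor's leading term divides it; move -q to the remainder.
  leading term r: subtract (-1)·g_3 from -r + 10 → 9
  leading term 1: no divisor's leading term divides it; move 9 to the remainder.
  normal form = -q + 9.
The normal form is nonzero, so h ∉ I. Since h minus its normal form lies in I, I + (h) = I + (n) where n = -q + 9; decide whether this ideal is the whole ring.
Run Buchberger on G together with n (pairs among the g_i already reduce to 0 since G is a Gröbner basis):
g_1 = p - 1/4*q, LT = p.
g_2 = q**2 + 1/8*q, LT = q**2.
g_3 = r - 1, LT = r.
n = -q + 9, LT = q.

S(g_2,n): lcm = q**2. S = 73/8*q.
  leading term q: subtract (-73/8)·n from 73/8*q → 657/8
  leading term 1: no divisor's leading term divides it; move 657/8 to the remainder.
  remainder 657/8 ≠ 0; add m_5 = 657/8 to the basis.

The other S-polynomials (S(g_1,g_2), S(g_1,g_3), S(g_1,n), S(g_2,g_3), S(g_3,n), S(g_1,m_5), S(g_2,m_5), S(g_3,m_5), S(n,m_5)) all reduce to 0 modulo the current basis, so we have a Gröbner basis.
Inter-reduce: drop elements whose leading term is divisible by another's, tail-reduce, and make monic.
Reduced Gröbner basis: {1}.
The reduced Gröbner basis of I + (h) is {1}: the ideal is the whole ring, so the enlarged system has no common solution — adjoining h is inconsistent.

Ideal membership is decidable via reduction modulo a Gröbner basis.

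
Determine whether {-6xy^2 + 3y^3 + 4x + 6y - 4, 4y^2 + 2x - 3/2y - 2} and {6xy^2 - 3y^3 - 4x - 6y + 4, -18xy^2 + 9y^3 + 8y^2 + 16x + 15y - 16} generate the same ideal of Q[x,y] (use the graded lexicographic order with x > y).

For a fixed monomial order, each ideal has a unique reduced Gröbner basis; comparing bases decides equality.
Buchberger on the first generating set:
f_1 = -6xy^2 + 3y^3 + 4x + 6y - 4, LT = xy^2.
f_2 = 4y^2 + 2x - 3/2y - 2, LT = y^2.

S(f_1,f_2): lcm = xy^2. S = -1/2y^3 - 1/2x^2 + 3/8xy - 1/6x - y + 2/3.
  leading term y^3: subtract (-1/8y)·f_2 from -1/2y^3 - 1/2x^2 + 3/8xy - 1/6x - y + 2/3 → -1/2x^2 + 5/8xy - 3/16y^2 - 1/6x - 5/4y + 2/3
  leading term x^2: no divisor's leading term divides it; move -1/2x^2 to the remainder.
  leading term xy: no divisor's leading term divides it; move 5/8xy to the remainder.
  leading term y^2: subtract (-3/64)·f_2 from -3/16y^2 - 1/6x - 5/4y + 2/3 → -7/96x - 169/128y + 55/96
  leading term x: no divisor's leading term divides it; move -7/96x to the remainder.
  leading term y: no divisor's leading term divides it; move -169/128y to the remainder.
  leading term 1: no divisor's leading term divides it; move 55/96 to the remainder.
  remainder -1/2x^2 + 5/8xy - 7/96x - 169/128y + 55/96 ≠ 0; add g_3 = -1/2x^2 + 5/8xy - 7/96x - 169/128y + 55/96 to the basis.

The other S-polynomials (S(f_1,g_3), S(f_2,g_3)) all reduce to 0 modulo the current basis, so we have a Gröbner basis.
Inter-reduce: drop elements whose leading term is divisible by another's, tail-reduce, and make monic.
Reduced Gröbner basis: {x^2 - 5/4xy + 7/48x + 169/64y - 55/48, y^2 + 1/2x - 3/8y - 1/2}.

Buchberger on the second generating set:
h_1 = 6xy^2 - 3y^3 - 4x - 6y + 4, LT = xy^2.
h_2 = -18xy^2 + 9y^3 + 8y^2 + 16x + 15y - 16, LT = xy^2.

S(h_1,h_2): lcm = xy^2. S = 4/9y^2 + 2/9x - 1/6y - 2/9.
  leading term y^2: no divisor's leading term divides it; move 4/9y^2 to the remainder.
  leading term x: no divisor's leading term divides it; move 2/9x to the remainder.
  leading term y: no divisor's leading term divides it; move -1/6y to the remainder.
  leading term 1: no divisor's leading term divides it; move -2/9 to the remainder.
  remainder 4/9y^2 + 2/9x - 1/6y - 2/9 ≠ 0; add k_3 = 4/9y^2 + 2/9x - 1/6y - 2/9 to the basis.

S(h_1,k_3): lcm = xy^2. S = -1/2y^3 - 1/2x^2 + 3/8xy - 1/6x - y + 2/3.
  leading term y^3: subtract (-9/8y)·k_3 from -1/2y^3 - 1/2x^2 + 3/8xy - 1/6x - y + 2/3 → -1/2x^2 + 5/8xy - 3/16y^2 - 1/6x - 5/4y + 2/3
  leading term x^2: no divisor's leading term divides it; move -1/2x^2 to the remainder.
  leading term xy: no divisor's leading term divides it; move 5/8xy to the remainder.
  leading term y^2: subtract (-27/64)·k_3 from -3/16y^2 - 1/6x - 5/4y + 2/3 → -7/96x - 169/128y + 55/96
  leading term x: no divisor's leading term divides it; move -7/96x to the remainder.
  leading term y: no divisor's leading term divides it; move -169/128y to the remainder.
  leading term 1: no divisor's leading term divides it; move 55/96 to the remainder.
  remainder -1/2x^2 + 5/8xy - 7/96x - 169/128y + 55/96 ≠ 0; add k_4 = -1/2x^2 + 5/8xy - 7/96x - 169/128y + 55/96 to the basis.

The other S-polynomials (S(h_2,k_3), S(h_1,k_4), S(h_2,k_4), S(k_3,k_4)) all reduce to 0 modulo the current basis, so we have a Gröbner basis.
Inter-reduce: drop elements whose leading term is divisible by another's, tail-reduce, and make monic.
Reduced Gröbner basis: {x^2 - 5/4xy + 7/48x + 169/64y - 55/48, y^2 + 1/2x - 3/8y - 1/2}.

These coincide, so the ideals are equal.

Yes, the ideals are equal.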